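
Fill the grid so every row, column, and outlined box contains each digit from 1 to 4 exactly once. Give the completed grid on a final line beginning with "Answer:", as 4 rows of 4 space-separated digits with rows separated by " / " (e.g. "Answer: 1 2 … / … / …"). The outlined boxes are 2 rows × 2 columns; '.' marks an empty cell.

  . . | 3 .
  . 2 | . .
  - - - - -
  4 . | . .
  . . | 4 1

Step 1. [r1c2∈{1,4}] col 2 places 4 nowhere but r1c2 ⇒ r1c2=4.
Step 2. [r2c1∈{1,3}] row 2 places 3 nowhere but r2c1. So r2c1=3.
Step 3. [r3c4∈{2,3}] across col 4, 3 lands solely at r3c4. So r3c4=3.
Step 4. [r3c3∈{2}] nothing but 2 survives at r3c3, so r3c3=2.
Step 5. [r4c1∈{2}] nothing but 2 survives at r4c1 ⇒ r4c1=2.
Step 6. [r2c3∈{1}] r2c3's peers cover all but 1, so r2c3=1.
Step 7. [r2c4∈{4}] r2c4's peers cover all but 4. So r2c4=4.
Step 8. [r3c2∈{1}] only 1 remains possible at r3c2 ⇒ r3c2=1.
Step 9. [r4c2∈{3}] nothing but 3 survives at r4c2, so r4c2=3.
Step 10. [r1c1∈{1}] r1c1 is down to just 1, so r1c1=1.
Step 11. [r1c4∈{2}] only 2 remains possible at r1c4, so r1c4=2.

Answer: 1 4 3 2 / 3 2 1 4 / 4 1 2 3 / 2 3 4 1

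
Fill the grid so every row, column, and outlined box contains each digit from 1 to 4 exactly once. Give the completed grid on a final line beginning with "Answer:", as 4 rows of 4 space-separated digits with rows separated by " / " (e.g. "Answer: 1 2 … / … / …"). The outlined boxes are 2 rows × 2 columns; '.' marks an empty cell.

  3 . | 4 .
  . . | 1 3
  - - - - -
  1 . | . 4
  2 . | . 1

Step 1. [r2c2∈{2,4}] across row 2, 2 lands solely at r2c2. So r2c2=2.
Step 2. [r4c3∈{3}] r4c3 has the single candidate 3, so r4c3=3.
Step 3. [r1c2∈{1}] r1c2 has the single candidate 1. So r1c2=1.
Step 4. [r4c2∈{4}] nothing but 4 survives at r4c2 ⇒ r4c2=4.
Step 5. [r3c3∈{2}] nothing but 2 survives at r3c3 ⇒ r3c3=2.
Step 6. [r3c2∈{3}] r3c2 is down to just 3 ⇒ r3c2=3.
Step 7. [r2c1∈{4}] r2c1 is down to just 4. So r2c1=4.
Step 8. [r1c4∈{2}] r1c4 has the single candidate 2, so r1c4=2.

Answer: 3 1 4 2 / 4 2 1 3 / 1 3 2 4 / 2 4 3 1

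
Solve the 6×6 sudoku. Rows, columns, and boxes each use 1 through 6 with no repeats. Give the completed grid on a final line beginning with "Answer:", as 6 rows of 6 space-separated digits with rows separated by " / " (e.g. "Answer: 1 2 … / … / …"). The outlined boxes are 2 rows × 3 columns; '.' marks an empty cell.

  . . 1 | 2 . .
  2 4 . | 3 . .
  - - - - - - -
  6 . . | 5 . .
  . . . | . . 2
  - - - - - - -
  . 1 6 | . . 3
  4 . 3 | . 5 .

Step 1. [r1c2∈{3,5,6}] col 2 places 6 nowhere but r1c2 ⇒ r1c2=6.
Step 2. [r1c5∈{4}] r1c5 is down to just 4. So r1c5=4.
Step 3. [r4c1∈{1,3,5}] 1 has one home in col 1: r4c1 ⇒ r4c1=1.
Step 4. [r3c6∈{1,4}] col 6 places 4 nowhere but r3c6 ⇒ r3c6=4.
Step 5. [r2c3∈{5}] nothing but 5 survives at r2c3 ⇒ r2c3=5.
Step 6. [r6c4∈{1,6}] r6c4 is the only open cell in col 4 admitting 1. So r6c4=1.
Step 7. [r2c6∈{1,6}] 1 has one home in col 6: r2c6, so r2c6=1.
Step 8. [r3c5∈{1,3}] r3c5 is the only open cell in row 3 admitting 1, so r3c5=1.
Step 9. [r4c5∈{3,6}] 3 has one home in col 5: r4c5. So r4c5=3.
Step 10. [r3c3∈{2}] nothing but 2 survives at r3c3 ⇒ r3c3=2.
Step 11. [r1c1∈{3}] only 3 remains possible at r1c1, so r1c1=3.
Step 12. [r5c1∈{5}] nothing but 5 survives at r5c1 ⇒ r5c1=5.
Step 13. [r4c4∈{6}] r4c4's peers cover all but 6. So r4c4=6.
Step 14. [r6c6∈{6}] only 6 remains possible at r6c6 ⇒ r6c6=6.
Step 15. [r5c5∈{2}] r5c5 is down to just 2. So r5c5=2.
Step 16. [r4c2∈{5}] only 5 remains possible at r4c2. So r4c2=5.
Step 17. [r4c3∈{4}] r4c3's peers cover all but 4, so r4c3=4.
Step 18. [r1c6∈{5}] nothing but 5 survives at r1c6, so r1c6=5.
Step 19. [r5c4∈{4}] r5c4 has the single candidate 4 ⇒ r5c4=4.
Step 20. [r2c5∈{6}] r2c5 is down to just 6 ⇒ r2c5=6.
Step 21. [r6c2∈{2}] r6c2 is down to just 2. So r6c2=2.
Step 22. [r3c2∈{3}] only 3 remains possible at r3c2. So r3c2=3.

Answer: 3 6 1 2 4 5 / 2 4 5 3 6 1 / 6 3 2 5 1 4 / 1 5 4 6 3 2 / 5 1 6 4 2 3 / 4 2 3 1 5 6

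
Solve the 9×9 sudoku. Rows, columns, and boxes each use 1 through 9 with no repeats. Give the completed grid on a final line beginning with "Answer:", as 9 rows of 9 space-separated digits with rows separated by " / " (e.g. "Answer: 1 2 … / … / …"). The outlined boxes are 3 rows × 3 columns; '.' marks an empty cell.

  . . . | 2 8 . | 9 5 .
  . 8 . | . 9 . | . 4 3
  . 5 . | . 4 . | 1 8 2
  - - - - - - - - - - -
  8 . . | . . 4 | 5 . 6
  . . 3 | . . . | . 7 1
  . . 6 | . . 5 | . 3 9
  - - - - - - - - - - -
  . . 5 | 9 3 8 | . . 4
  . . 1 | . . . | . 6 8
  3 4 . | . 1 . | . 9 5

Step 1. [r4c8∈{2}] r4c8's peers cover all but 2, so r4c8=2.
Step 2. [r4c5∈{7}] r4c5 is down to just 7, so r4c5=7.
Step 3. [r1c9∈{7}] nothing but 7 survives at r1c9. So r1c9=7.
Step 4. [r6c5∈{2}] r6c5 is down to just 2 ⇒ r6c5=2.
Step 5. [r2c4∈{1,5,6,7}] in row 2, 5 fits only at r2c4 ⇒ r2c4=5.
Step 6. [r4c3∈{9}] r4c3 is down to just 9, so r4c3=9.
Step 7. [r3c3∈{7}] r3c3 is down to just 7. So r3c3=7.
Step 8. [r4c2∈{1}] only 1 remains possible at r4c2, so r4c2=1.
Step 9. [r2c6∈{1,6,7}] r2c6 is the only open cell in row 2 admitting 7 ⇒ r2c6=7.
Step 10. [r8c6∈{2}] r8c6 is down to just 2. So r8c6=2.
Step 11. [r9c6∈{6}] nothing but 6 survives at r9c6. So r9c6=6.
Step 12. [r6c2∈{7}] only 7 remains possible at r6c2. So r6c2=7.
Step 13. [r3c4∈{3,6}] 6 has one home in box 2: r3c4 ⇒ r3c4=6.
Step 14. [r6c1∈{4}] r6c1's peers cover all but 4 ⇒ r6c1=4.
Step 15. [r2c1∈{1,2,6}] 1 has one home in row 2: r2c1, so r2c1=1.
Step 16. [r1c1∈{6}] r1c1 is down to just 6. So r1c1=6.
Step 17. [r9c4∈{7}] r9c4 has the single candidate 7, so r9c4=7.
Step 18. [r5c4∈{8}] nothing but 8 survives at r5c4, so r5c4=8.
Step 19. [r9c7∈{2}] r9c7 has the single candidate 2, so r9c7=2.
Step 20. [r7c7∈{7}] nothing but 7 survives at r7c7 ⇒ r7c7=7.
Step 21. [r7c1∈{2}] r7c1 is down to just 2, so r7c1=2.
Step 22. [r3c6∈{3}] nothing but 3 survives at r3c6 ⇒ r3c6=3.
Step 23. [r8c2∈{9}] r8c2 is down to just 9, so r8c2=9.
Step 24. [r8c5∈{5}] nothing but 5 survives at r8c5, so r8c5=5.
Step 25. [r5c2∈{2}] r5c2's peers cover all but 2, so r5c2=2.
Step 26. [r7c8∈{1}] r7c8 has the single candidate 1. So r7c8=1.
Step 27. [r9c3∈{8}] nothing but 8 survives at r9c3. So r9c3=8.
Step 28. [r8c7∈{3}] r8c7 is down to just 3, so r8c7=3.
Step 29. [r3c1∈{9}] only 9 remains possible at r3c1. So r3c1=9.
Step 30. [r2c7∈{6}] nothing but 6 survives at r2c7 ⇒ r2c7=6.
Step 31. [r2c3∈{2}] r2c3 is down to just 2, so r2c3=2.
Step 32. [r1c2∈{3}] r1c2 has the single candidate 3, so r1c2=3.
Step 33. [r4c4∈{3}] r4c4 has the single candidate 3 ⇒ r4c4=3.
Step 34. [r8c4∈{4}] r8c4 is down to just 4. So r8c4=4.
Step 35. [r1c6∈{1}] r1c6 is down to just 1. So r1c6=1.
Step 36. [r7c2∈{6}] r7c2 has the single candidate 6. So r7c2=6.
Step 37. [r5c7∈{4}] only 4 remains possible at r5c7. So r5c7=4.
Step 38. [r5c6∈{9}] r5c6's peers cover all but 9 ⇒ r5c6=9.
Step 39. [r8c1∈{7}] only 7 remains possible at r8c1 ⇒ r8c1=7.
Step 40. [r5c5∈{6}] r5c5 has the single candidate 6. So r5c5=6.
Step 41. [r5c1∈{5}] nothing but 5 survives at r5c1 ⇒ r5c1=5.
Step 42. [r6c7∈{8}] nothing but 8 survives at r6c7. So r6c7=8.
Step 43. [r6c4∈{1}] r6c4 is down to just 1, so r6c4=1.
Step 44. [r1c3∈{4}] r1c3 has the single candidate 4, so r1c3=4.

Answer: 6 3 4 2 8 1 9 5 7 / 1 8 2 5 9 7 6 4 3 / 9 5 7 6 4 3 1 8 2 / 8 1 9 3 7 4 5 2 6 / 5 2 3 8 6 9 4 7 1 / 4 7 6 1 2 5 8 3 9 / 2 6 5 9 3 8 7 1 4 / 7 9 1 4 5 2 3 6 8 / 3 4 8 7 1 6 2 9 5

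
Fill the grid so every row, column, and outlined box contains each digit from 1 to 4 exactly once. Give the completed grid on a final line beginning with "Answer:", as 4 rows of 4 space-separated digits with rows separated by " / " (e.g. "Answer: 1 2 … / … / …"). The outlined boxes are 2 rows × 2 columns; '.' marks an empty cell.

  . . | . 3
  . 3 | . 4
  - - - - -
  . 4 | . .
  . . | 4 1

Step 1. [r1c2∈{1,2}] col 2 places 1 nowhere but r1c2 ⇒ r1c2=1.
Step 2. [r2c1∈{2}] nothing but 2 survives at r2c1, so r2c1=2.
Step 3. [r3c3∈{2,3}] r3c3 is the only open cell in col 3 admitting 3 ⇒ r3c3=3.
Step 4. [r1c1∈{4}] r1c1's peers cover all but 4. So r1c1=4.
Step 5. [r3c1∈{1}] r3c1 is down to just 1. So r3c1=1.
Step 6. [r2c3∈{1}] nothing but 1 survives at r2c3, so r2c3=1.
Step 7. [r1c3∈{2}] only 2 remains possible at r1c3 ⇒ r1c3=2.
Step 8. [r4c1∈{3}] r4c1 has the single candidate 3. So r4c1=3.
Step 9. [r3c4∈{2}] r3c4 is down to just 2. So r3c4=2.
Step 10. [r4c2∈{2}] r4c2 is down to just 2 ⇒ r4c2=2.

Answer: 4 1 2 3 / 2 3 1 4 / 1 4 3 2 / 3 2 4 1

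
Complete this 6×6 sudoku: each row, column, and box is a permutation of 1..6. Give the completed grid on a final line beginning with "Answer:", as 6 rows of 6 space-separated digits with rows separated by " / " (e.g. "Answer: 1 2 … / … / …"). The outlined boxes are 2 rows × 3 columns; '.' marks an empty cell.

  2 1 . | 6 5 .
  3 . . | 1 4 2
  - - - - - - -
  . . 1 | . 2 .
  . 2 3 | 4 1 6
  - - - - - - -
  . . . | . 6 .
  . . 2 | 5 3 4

Step 1. [r4c1∈{5}] r4c1 has the single candidate 5. So r4c1=5.
Step 2. [r6c2∈{6}] nothing but 6 survives at r6c2, so r6c2=6.
Step 3. [r3c2∈{4}] nothing but 4 survives at r3c2, so r3c2=4.
Step 4. [r5c1∈{1,4}] across col 1, 4 lands solely at r5c1, so r5c1=4.
Step 5. [r5c3∈{5}] r5c3 has the single candidate 5, so r5c3=5.
Step 6. [r1c6∈{3}] nothing but 3 survives at r1c6, so r1c6=3.
Step 7. [r5c6∈{1}] r5c6 has the single candidate 1. So r5c6=1.
Step 8. [r2c3∈{6}] r2c3 is down to just 6. So r2c3=6.
Step 9. [r1c3∈{4}] r1c3's peers cover all but 4, so r1c3=4.
Step 10. [r3c4∈{3}] r3c4's peers cover all but 3, so r3c4=3.
Step 11. [r5c4∈{2}] r5c4 is down to just 2, so r5c4=2.
Step 12. [r2c2∈{5}] r2c2 is down to just 5, so r2c2=5.
Step 13. [r5c2∈{3}] nothing but 3 survives at r5c2, so r5c2=3.
Step 14. [r3c6∈{5}] only 5 remains possible at r3c6 ⇒ r3c6=5.
Step 15. [r3c1∈{6}] r3c1 is down to just 6, so r3c1=6.
Step 16. [r6c1∈{1}] only 1 remains possible at r6c1, so r6c1=1.

Answer: 2 1 4 6 5 3 / 3 5 6 1 4 2 / 6 4 1 3 2 5 / 5 2 3 4 1 6 / 4 3 5 2 6 1 / 1 6 2 5 3 4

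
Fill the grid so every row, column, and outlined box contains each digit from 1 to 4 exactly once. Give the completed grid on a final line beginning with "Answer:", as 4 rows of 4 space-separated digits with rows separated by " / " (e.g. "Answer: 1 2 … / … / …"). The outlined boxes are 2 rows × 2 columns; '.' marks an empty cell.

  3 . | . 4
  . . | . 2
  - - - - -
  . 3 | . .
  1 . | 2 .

Step 1. [r1c3∈{1}] only 1 remains possible at r1c3 ⇒ r1c3=1.
Step 2. [r2c1∈{4}] r2c1 is down to just 4, so r2c1=4.
Step 3. [r2c2∈{1}] r2c2 has the single candidate 1, so r2c2=1.
Step 4. [r2c3∈{3}] r2c3 has the single candidate 3, so r2c3=3.
Step 5. [r3c3∈{4}] nothing but 4 survives at r3c3, so r3c3=4.
Step 6. [r4c2∈{4}] r4c2 is down to just 4 ⇒ r4c2=4.
Step 7. [r1c2∈{2}] r1c2 is down to just 2 ⇒ r1c2=2.
Step 8. [r3c4∈{1}] only 1 remains possible at r3c4 ⇒ r3c4=1.
Step 9. [r3c1∈{2}] r3c1's peers cover all but 2, so r3c1=2.
Step 10. [r4c4∈{3}] r4c4 is down to just 3, so r4c4=3.

Answer: 3 2 1 4 / 4 1 3 2 / 2 3 4 1 / 1 4 2 3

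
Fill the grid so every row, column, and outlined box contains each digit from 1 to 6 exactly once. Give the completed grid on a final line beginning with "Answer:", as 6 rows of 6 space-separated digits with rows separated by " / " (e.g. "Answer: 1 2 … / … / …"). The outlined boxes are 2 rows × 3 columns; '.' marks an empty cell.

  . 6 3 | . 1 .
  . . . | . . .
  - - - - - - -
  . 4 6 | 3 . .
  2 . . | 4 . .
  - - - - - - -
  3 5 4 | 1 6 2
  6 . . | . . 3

Step 1. [r4c5∈{5}] nothing but 5 survives at r4c5 ⇒ r4c5=5.
Step 2. [r2c3∈{1,2,5}] across col 3, 5 lands solely at r2c3. So r2c3=5.
Step 3. [r4c3∈{1}] r4c3's peers cover all but 1. So r4c3=1.
Step 4. [r2c2∈{1,2}] r2c2 is the only open cell in box 1 admitting 2, so r2c2=2.
Step 5. [r1c1∈{4}] nothing but 4 survives at r1c1. So r1c1=4.
Step 6. [r2c6∈{4,6}] col 6 places 4 nowhere but r2c6. So r2c6=4.
Step 7. [r1c6∈{5}] only 5 remains possible at r1c6. So r1c6=5.
Step 8. [r6c2∈{1}] nothing but 1 survives at r6c2, so r6c2=1.
Step 9. [r6c5∈{4}] r6c5's peers cover all but 4. So r6c5=4.
Step 10. [r6c4∈{5}] r6c4's peers cover all but 5. So r6c4=5.
Step 11. [r3c6∈{1}] r3c6 is down to just 1, so r3c6=1.
Step 12. [r2c4∈{6}] nothing but 6 survives at r2c4 ⇒ r2c4=6.
Step 13. [r4c6∈{6}] nothing but 6 survives at r4c6, so r4c6=6.
Step 14. [r6c3∈{2}] only 2 remains possible at r6c3. So r6c3=2.
Step 15. [r1c4∈{2}] r1c4 has the single candidate 2. So r1c4=2.
Step 16. [r3c1∈{5}] r3c1's peers cover all but 5. So r3c1=5.
Step 17. [r4c2∈{3}] r4c2's peers cover all but 3 ⇒ r4c2=3.
Step 18. [r3c5∈{2}] r3c5 is down to just 2 ⇒ r3c5=2.
Step 19. [r2c5∈{3}] r2c5 is down to just 3, so r2c5=3.
Step 20. [r2c1∈{1}] only 1 remains possible at r2c1, so r2c1=1.

Answer: 4 6 3 2 1 5 / 1 2 5 6 3 4 / 5 4 6 3 2 1 / 2 3 1 4 5 6 / 3 5 4 1 6 2 / 6 1 2 5 4 3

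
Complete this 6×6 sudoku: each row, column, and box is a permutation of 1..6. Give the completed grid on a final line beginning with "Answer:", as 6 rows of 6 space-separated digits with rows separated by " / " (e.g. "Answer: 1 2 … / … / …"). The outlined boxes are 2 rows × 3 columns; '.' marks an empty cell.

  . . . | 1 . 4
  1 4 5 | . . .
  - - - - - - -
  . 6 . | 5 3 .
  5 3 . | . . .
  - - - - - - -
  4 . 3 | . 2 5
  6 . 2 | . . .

Step 1. [r2c5∈{6}] r2c5's peers cover all but 6. So r2c5=6.
Step 2. [r4c6∈{1,2,6}] r4c6 is the only open cell in col 6 admitting 6, so r4c6=6.
Step 3. [r4c4∈{2,4}] r4c4 is the only open cell in row 4 admitting 2. So r4c4=2.
Step 4. [r3c6∈{1}] r3c6's peers cover all but 1 ⇒ r3c6=1.
Step 5. [r6c5∈{1,4}] 1 has one home in col 5: r6c5. So r6c5=1.
Step 6. [r2c4∈{3}] r2c4 is down to just 3. So r2c4=3.
Step 7. [r3c3∈{4}] nothing but 4 survives at r3c3 ⇒ r3c3=4.
Step 8. [r1c2∈{2}] r1c2's peers cover all but 2, so r1c2=2.
Step 9. [r6c2∈{5}] r6c2 has the single candidate 5 ⇒ r6c2=5.
Step 10. [r4c5∈{4}] r4c5 is down to just 4, so r4c5=4.
Step 11. [r6c6∈{3}] r6c6's peers cover all but 3, so r6c6=3.
Step 12. [r6c4∈{4}] only 4 remains possible at r6c4. So r6c4=4.
Step 13. [r5c4∈{6}] only 6 remains possible at r5c4 ⇒ r5c4=6.
Step 14. [r1c1∈{3}] only 3 remains possible at r1c1. So r1c1=3.
Step 15. [r5c2∈{1}] r5c2's peers cover all but 1, so r5c2=1.
Step 16. [r4c3∈{1}] r4c3 has the single candidate 1, so r4c3=1.
Step 17. [r3c1∈{2}] only 2 remains possible at r3c1 ⇒ r3c1=2.
Step 18. [r1c3∈{6}] r1c3's peers cover all but 6 ⇒ r1c3=6.
Step 19. [r1c5∈{5}] nothing but 5 survives at r1c5, so r1c5=5.
Step 20. [r2c6∈{2}] r2c6 has the single candidate 2. So r2c6=2.

Answer: 3 2 6 1 5 4 / 1 4 5 3 6 2 / 2 6 4 5 3 1 / 5 3 1 2 4 6 / 4 1 3 6 2 5 / 6 5 2 4 1 3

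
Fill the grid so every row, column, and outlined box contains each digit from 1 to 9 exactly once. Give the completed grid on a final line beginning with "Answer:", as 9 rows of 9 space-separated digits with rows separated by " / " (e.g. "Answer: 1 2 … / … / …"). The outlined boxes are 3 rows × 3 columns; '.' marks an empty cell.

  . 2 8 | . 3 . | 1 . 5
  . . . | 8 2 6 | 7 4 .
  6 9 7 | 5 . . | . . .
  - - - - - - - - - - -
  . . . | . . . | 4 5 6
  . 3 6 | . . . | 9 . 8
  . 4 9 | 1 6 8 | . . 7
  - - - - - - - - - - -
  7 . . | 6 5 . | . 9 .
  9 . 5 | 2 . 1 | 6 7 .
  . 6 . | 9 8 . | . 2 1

Step 1. [r3c6∈{4}] r3c6 is down to just 4, so r3c6=4.
Step 2. [r8c9∈{3,4}] in row 8, 3 fits only at r8c9. So r8c9=3.
Step 3. [r4c2∈{1,7,8}] in col 2, 7 fits only at r4c2 ⇒ r4c2=7.
Step 4. [r7c3∈{1,2,3,4}] 2 has one home in row 7: r7c3 ⇒ r7c3=2.
Step 5. [r6c1∈{2,5}] r6c1 is the only open cell in row 6 admitting 5, so r6c1=5.
Step 6. [r5c5∈{4,7}] across col 5, 7 lands solely at r5c5, so r5c5=7.
Step 7. [r4c3∈{1}] nothing but 1 survives at r4c3, so r4c3=1.
Step 8. [r9c3∈{3,4}] in col 3, 4 fits only at r9c3. So r9c3=4.
Step 9. [r6c7∈{2,3}] across row 6, 2 lands solely at r6c7. So r6c7=2.
Step 10. [r2c1∈{1,3}] 1 has one home in col 1: r2c1 ⇒ r2c1=1.
Step 11. [r3c8∈{3,8}] r3c8 is the only open cell in col 8 admitting 8. So r3c8=8.
Step 12. [r9c6∈{3,7}] 7 has one home in row 9: r9c6. So r9c6=7.
Step 13. [r5c1∈{2}] r5c1 is down to just 2. So r5c1=2.
Step 14. [r4c6∈{2,3,9}] r4c6 is the only open cell in row 4 admitting 2 ⇒ r4c6=2.
Step 15. [r8c2∈{8}] r8c2 is down to just 8 ⇒ r8c2=8.
Step 16. [r3c7∈{3}] r3c7 has the single candidate 3. So r3c7=3.
Step 17. [r2c2∈{5}] only 5 remains possible at r2c2, so r2c2=5.
Step 18. [r7c6∈{3}] only 3 remains possible at r7c6. So r7c6=3.
Step 19. [r5c8∈{1}] only 1 remains possible at r5c8. So r5c8=1.
Step 20. [r4c4∈{3}] r4c4 has the single candidate 3. So r4c4=3.
Step 21. [r2c3∈{3}] nothing but 3 survives at r2c3. So r2c3=3.
Step 22. [r5c4∈{4}] nothing but 4 survives at r5c4 ⇒ r5c4=4.
Step 23. [r2c9∈{9}] r2c9 is down to just 9, so r2c9=9.
Step 24. [r5c6∈{5}] r5c6 has the single candidate 5. So r5c6=5.
Step 25. [r9c1∈{3}] only 3 remains possible at r9c1 ⇒ r9c1=3.
Step 26. [r7c9∈{4}] r7c9 has the single candidate 4 ⇒ r7c9=4.
Step 27. [r6c8∈{3}] r6c8's peers cover all but 3 ⇒ r6c8=3.
Step 28. [r9c7∈{5}] r9c7's peers cover all but 5. So r9c7=5.
Step 29. [r4c1∈{8}] r4c1 is down to just 8, so r4c1=8.
Step 30. [r1c4∈{7}] r1c4 is down to just 7, so r1c4=7.
Step 31. [r1c8∈{6}] r1c8 is down to just 6, so r1c8=6.
Step 32. [r1c1∈{4}] r1c1's peers cover all but 4 ⇒ r1c1=4.
Step 33. [r7c7∈{8}] r7c7 has the single candidate 8 ⇒ r7c7=8.
Step 34. [r3c9∈{2}] r3c9's peers cover all but 2 ⇒ r3c9=2.
Step 35. [r3c5∈{1}] r3c5 is down to just 1 ⇒ r3c5=1.
Step 36. [r7c2∈{1}] r7c2 has the single candidate 1, so r7c2=1.
Step 37. [r4c5∈{9}] r4c5's peers cover all but 9, so r4c5=9.
Step 38. [r8c5∈{4}] r8c5 is down to just 4, so r8c5=4.
Step 39. [r1c6∈{9}] r1c6 has the single candidate 9. So r1c6=9.

Answer: 4 2 8 7 3 9 1 6 5 / 1 5 3 8 2 6 7 4 9 / 6 9 7 5 1 4 3 8 2 / 8 7 1 3 9 2 4 5 6 / 2 3 6 4 7 5 9 1 8 / 5 4 9 1 6 8 2 3 7 / 7 1 2 6 5 3 8 9 4 / 9 8 5 2 4 1 6 7 3 / 3 6 4 9 8 7 5 2 1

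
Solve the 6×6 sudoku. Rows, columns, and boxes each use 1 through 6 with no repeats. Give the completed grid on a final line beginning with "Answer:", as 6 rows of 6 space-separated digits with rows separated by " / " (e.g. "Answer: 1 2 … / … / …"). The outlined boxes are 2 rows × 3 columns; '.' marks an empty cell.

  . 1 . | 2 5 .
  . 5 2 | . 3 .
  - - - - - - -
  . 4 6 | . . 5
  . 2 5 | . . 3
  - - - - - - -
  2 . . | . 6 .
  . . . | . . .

Step 1. [r3c4∈{1}] nothing but 1 survives at r3c4 ⇒ r3c4=1.
Step 2. [r6c5∈{1,2,4}] 1 has one home in col 5: r6c5 ⇒ r6c5=1.
Step 3. [r5c6∈{4}] nothing but 4 survives at r5c6 ⇒ r5c6=4.
Step 4. [r5c2∈{3}] r5c2 is down to just 3. So r5c2=3.
Step 5. [r2c4∈{4,6}] 4 has one home in box 2: r2c4. So r2c4=4.
Step 6. [r6c1∈{4,5,6}] in col 1, 5 fits only at r6c1, so r6c1=5.
Step 7. [r1c1∈{3,4,6}] across col 1, 4 lands solely at r1c1 ⇒ r1c1=4.
Step 8. [r2c6∈{1,6}] across row 2, 1 lands solely at r2c6, so r2c6=1.
Step 9. [r5c3∈{1}] nothing but 1 survives at r5c3, so r5c3=1.
Step 10. [r5c4∈{5}] only 5 remains possible at r5c4, so r5c4=5.
Step 11. [r2c1∈{6}] r2c1 has the single candidate 6. So r2c1=6.
Step 12. [r4c4∈{6}] r4c4 has the single candidate 6 ⇒ r4c4=6.
Step 13. [r6c4∈{3}] only 3 remains possible at r6c4. So r6c4=3.
Step 14. [r3c5∈{2}] r3c5's peers cover all but 2 ⇒ r3c5=2.
Step 15. [r6c6∈{2}] r6c6 is down to just 2. So r6c6=2.
Step 16. [r4c5∈{4}] nothing but 4 survives at r4c5, so r4c5=4.
Step 17. [r4c1∈{1}] r4c1's peers cover all but 1. So r4c1=1.
Step 18. [r1c6∈{6}] nothing but 6 survives at r1c6. So r1c6=6.
Step 19. [r6c2∈{6}] r6c2 has the single candidate 6, so r6c2=6.
Step 20. [r1c3∈{3}] nothing but 3 survives at r1c3 ⇒ r1c3=3.
Step 21. [r3c1∈{3}] only 3 remains possible at r3c1 ⇒ r3c1=3.
Step 22. [r6c3∈{4}] only 4 remains possible at r6c3. So r6c3=4.

Answer: 4 1 3 2 5 6 / 6 5 2 4 3 1 / 3 4 6 1 2 5 / 1 2 5 6 4 3 / 2 3 1 5 6 4 / 5 6 4 3 1 2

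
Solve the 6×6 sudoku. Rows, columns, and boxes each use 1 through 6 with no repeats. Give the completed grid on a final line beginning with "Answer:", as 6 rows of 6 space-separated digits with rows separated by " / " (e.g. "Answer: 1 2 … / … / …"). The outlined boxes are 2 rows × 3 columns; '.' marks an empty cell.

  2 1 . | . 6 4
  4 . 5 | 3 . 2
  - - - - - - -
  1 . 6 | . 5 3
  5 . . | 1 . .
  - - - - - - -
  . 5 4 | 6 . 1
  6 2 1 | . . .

Step 1. [r4c2∈{3,4}] in col 2, 3 fits only at r4c2, so r4c2=3.
Step 2. [r4c5∈{2,4}] r4c5 is the only open cell in row 4 admitting 4. So r4c5=4.
Step 3. [r1c4∈{5}] only 5 remains possible at r1c4, so r1c4=5.
Step 4. [r6c5∈{3}] only 3 remains possible at r6c5, so r6c5=3.
Step 5. [r6c6∈{5}] r6c6's peers cover all but 5 ⇒ r6c6=5.
Step 6. [r2c2∈{6}] r2c2's peers cover all but 6, so r2c2=6.
Step 7. [r6c4∈{4}] r6c4's peers cover all but 4 ⇒ r6c4=4.
Step 8. [r1c3∈{3}] only 3 remains possible at r1c3, so r1c3=3.
Step 9. [r4c3∈{2}] r4c3's peers cover all but 2. So r4c3=2.
Step 10. [r5c1∈{3}] r5c1 is down to just 3 ⇒ r5c1=3.
Step 11. [r3c2∈{4}] only 4 remains possible at r3c2, so r3c2=4.
Step 12. [r2c5∈{1}] r2c5's peers cover all but 1. So r2c5=1.
Step 13. [r4c6∈{6}] r4c6 has the single candidate 6, so r4c6=6.
Step 14. [r3c4∈{2}] only 2 remains possible at r3c4. So r3c4=2.
Step 15. [r5c5∈{2}] r5c5 is down to just 2 ⇒ r5c5=2.

Answer: 2 1 3 5 6 4 / 4 6 5 3 1 2 / 1 4 6 2 5 3 / 5 3 2 1 4 6 / 3 5 4 6 2 1 / 6 2 1 4 3 5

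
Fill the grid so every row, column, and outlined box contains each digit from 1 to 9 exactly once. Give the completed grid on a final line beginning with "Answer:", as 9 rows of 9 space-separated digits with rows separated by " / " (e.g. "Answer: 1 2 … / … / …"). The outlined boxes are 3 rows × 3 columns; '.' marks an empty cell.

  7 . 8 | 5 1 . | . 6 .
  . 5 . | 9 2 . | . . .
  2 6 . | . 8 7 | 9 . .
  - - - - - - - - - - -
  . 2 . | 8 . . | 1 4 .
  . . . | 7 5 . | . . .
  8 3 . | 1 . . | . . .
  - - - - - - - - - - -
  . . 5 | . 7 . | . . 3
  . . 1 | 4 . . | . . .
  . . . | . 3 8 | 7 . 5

Step 1. [r2c6∈{3,4,6}] across row 2, 6 lands solely at r2c6 ⇒ r2c6=6.
Step 2. [r7c7∈{2,4,6,8}] across box 9, 4 lands solely at r7c7, so r7c7=4.
Step 3. [r9c3∈{2,4,6,9}] r9c3 is the only open cell in col 3 admitting 2. So r9c3=2.
Step 4. [r1c6∈{3,4}] box 2 places 4 nowhere but r1c6. So r1c6=4.
Step 5. [r1c7∈{2,3}] r1c7 is the only open cell in row 1 admitting 3, so r1c7=3.
Step 6. [r2c1∈{1,3,4}] across box 1, 1 lands solely at r2c1, so r2c1=1.
Step 7. [r1c2∈{9}] only 9 remains possible at r1c2. So r1c2=9.
Step 8. [r5c8∈{2,3,8,9}] 3 has one home in col 8: r5c8, so r5c8=3.
Step 9. [r2c7∈{8}] r2c7 is down to just 8 ⇒ r2c7=8.
Step 10. [r5c9∈{2,6,8,9}] r5c9 is the only open cell in row 5 admitting 8 ⇒ r5c9=8.
Step 11. [r7c4∈{2,6}] 2 has one home in col 4: r7c4. So r7c4=2.
Step 12. [r7c1∈{6,9}] r7c1 is the only open cell in row 7 admitting 6 ⇒ r7c1=6.
Step 13. [r9c8∈{1,9}] r9c8 is the only open cell in row 9 admitting 1 ⇒ r9c8=1.
Step 14. [r9c1∈{4,9}] in row 9, 9 fits only at r9c1, so r9c1=9.
Step 15. [r5c1∈{4}] r5c1's peers cover all but 4 ⇒ r5c1=4.
Step 16. [r6c7∈{2,5,6}] in col 7, 5 fits only at r6c7 ⇒ r6c7=5.
Step 17. [r2c3∈{3,4}] 3 has one home in row 2: r2c3, so r2c3=3.
Step 18. [r2c9∈{4,7}] in row 2, 4 fits only at r2c9, so r2c9=4.
Step 19. [r7c2∈{8}] r7c2 is down to just 8, so r7c2=8.
Step 20. [r7c8∈{9}] r7c8 is down to just 9 ⇒ r7c8=9.
Step 21. [r1c9∈{2}] r1c9 is down to just 2 ⇒ r1c9=2.
Step 22. [r8c9∈{6}] nothing but 6 survives at r8c9. So r8c9=6.
Step 23. [r8c5∈{9}] only 9 remains possible at r8c5. So r8c5=9.
Step 24. [r5c7∈{2,6}] 6 has one home in col 7: r5c7. So r5c7=6.
Step 25. [r6c8∈{2,7}] r6c8 is the only open cell in box 6 admitting 2, so r6c8=2.
Step 26. [r6c6∈{9}] r6c6 has the single candidate 9. So r6c6=9.
Step 27. [r4c5∈{6}] r4c5 is down to just 6, so r4c5=6.
Step 28. [r6c9∈{7}] nothing but 7 survives at r6c9. So r6c9=7.
Step 29. [r4c3∈{7,9}] row 4 places 7 nowhere but r4c3. So r4c3=7.
Step 30. [r5c3∈{9}] nothing but 9 survives at r5c3, so r5c3=9.
Step 31. [r6c5∈{4}] r6c5 has the single candidate 4, so r6c5=4.
Step 32. [r7c6∈{1}] r7c6 is down to just 1, so r7c6=1.
Step 33. [r9c4∈{6}] r9c4 is down to just 6 ⇒ r9c4=6.
Step 34. [r3c3∈{4}] r3c3 has the single candidate 4, so r3c3=4.
Step 35. [r8c2∈{7}] r8c2 has the single candidate 7 ⇒ r8c2=7.
Step 36. [r3c9∈{1}] nothing but 1 survives at r3c9, so r3c9=1.
Step 37. [r8c8∈{8}] r8c8 has the single candidate 8 ⇒ r8c8=8.
Step 38. [r4c9∈{9}] only 9 remains possible at r4c9 ⇒ r4c9=9.
Step 39. [r4c6∈{3}] nothing but 3 survives at r4c6, so r4c6=3.
Step 40. [r5c6∈{2}] r5c6 has the single candidate 2, so r5c6=2.
Step 41. [r8c6∈{5}] r8c6 has the single candidate 5 ⇒ r8c6=5.
Step 42. [r8c1∈{3}] r8c1 is down to just 3 ⇒ r8c1=3.
Step 43. [r4c1∈{5}] only 5 remains possible at r4c1. So r4c1=5.
Step 44. [r9c2∈{4}] r9c2's peers cover all but 4, so r9c2=4.
Step 45. [r2c8∈{7}] only 7 remains possible at r2c8, so r2c8=7.
Step 46. [r3c4∈{3}] only 3 remains possible at r3c4. So r3c4=3.
Step 47. [r3c8∈{5}] r3c8 is down to just 5. So r3c8=5.
Step 48. [r6c3∈{6}] r6c3's peers cover all but 6. So r6c3=6.
Step 49. [r8c7∈{2}] only 2 remains possible at r8c7 ⇒ r8c7=2.
Step 50. [r5c2∈{1}] r5c2 is down to just 1 ⇒ r5c2=1.

Answer: 7 9 8 5 1 4 3 6 2 / 1 5 3 9 2 6 8 7 4 / 2 6 4 3 8 7 9 5 1 / 5 2 7 8 6 3 1 4 9 / 4 1 9 7 5 2 6 3 8 / 8 3 6 1 4 9 5 2 7 / 6 8 5 2 7 1 4 9 3 / 3 7 1 4 9 5 2 8 6 / 9 4 2 6 3 8 7 1 5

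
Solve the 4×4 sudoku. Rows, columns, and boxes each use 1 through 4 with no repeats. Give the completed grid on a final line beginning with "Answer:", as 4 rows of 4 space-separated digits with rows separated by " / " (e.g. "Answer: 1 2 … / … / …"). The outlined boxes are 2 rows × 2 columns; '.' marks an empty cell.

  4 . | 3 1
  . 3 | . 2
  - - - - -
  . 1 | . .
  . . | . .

Step 1. [r4c2∈{2,4}] col 2 places 4 nowhere but r4c2. So r4c2=4.
Step 2. [r4c4∈{3}] only 3 remains possible at r4c4. So r4c4=3.
Step 3. [r4c1∈{2}] r4c1 is down to just 2 ⇒ r4c1=2.
Step 4. [r3c3∈{2,4}] 2 has one home in row 3: r3c3. So r3c3=2.
Step 5. [r3c1∈{3}] r3c1 has the single candidate 3, so r3c1=3.
Step 6. [r2c3∈{4}] r2c3 is down to just 4 ⇒ r2c3=4.
Step 7. [r1c2∈{2}] nothing but 2 survives at r1c2 ⇒ r1c2=2.
Step 8. [r3c4∈{4}] only 4 remains possible at r3c4. So r3c4=4.
Step 9. [r4c3∈{1}] r4c3 has the single candidate 1. So r4c3=1.
Step 10. [r2c1∈{1}] r2c1 has the single candidate 1, so r2c1=1.

Answer: 4 2 3 1 / 1 3 4 2 / 3 1 2 4 / 2 4 1 3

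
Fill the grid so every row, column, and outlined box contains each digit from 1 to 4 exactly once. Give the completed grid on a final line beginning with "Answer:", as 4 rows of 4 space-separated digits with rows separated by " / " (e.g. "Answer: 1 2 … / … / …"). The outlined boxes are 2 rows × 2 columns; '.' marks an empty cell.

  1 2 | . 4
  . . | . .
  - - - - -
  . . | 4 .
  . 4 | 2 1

Step 1. [r2c2∈{3}] nothing but 3 survives at r2c2 ⇒ r2c2=3.
Step 2. [r3c1∈{2,3}] row 3 places 2 nowhere but r3c1, so r3c1=2.
Step 3. [r2c3∈{1}] only 1 remains possible at r2c3 ⇒ r2c3=1.
Step 4. [r2c1∈{4}] r2c1's peers cover all but 4, so r2c1=4.
Step 5. [r2c4∈{2}] r2c4 is down to just 2 ⇒ r2c4=2.
Step 6. [r4c1∈{3}] r4c1 has the single candidate 3, so r4c1=3.
Step 7. [r3c4∈{3}] nothing but 3 survives at r3c4, so r3c4=3.
Step 8. [r3c2∈{1}] nothing but 1 survives at r3c2 ⇒ r3c2=1.
Step 9. [r1c3∈{3}] r1c3 has the single candidate 3 ⇒ r1c3=3.

Answer: 1 2 3 4 / 4 3 1 2 / 2 1 4 3 / 3 4 2 1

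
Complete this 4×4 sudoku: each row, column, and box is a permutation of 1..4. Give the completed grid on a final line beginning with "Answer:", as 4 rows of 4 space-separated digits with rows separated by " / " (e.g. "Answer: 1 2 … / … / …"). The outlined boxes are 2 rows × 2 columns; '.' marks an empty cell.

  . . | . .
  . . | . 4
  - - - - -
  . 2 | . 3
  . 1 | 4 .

Step 1. [r1c4∈{1,2}] in col 4, 1 fits only at r1c4, so r1c4=1.
Step 2. [r2c2∈{3}] r2c2 has the single candidate 3, so r2c2=3.
Step 3. [r2c3∈{2}] r2c3's peers cover all but 2, so r2c3=2.
Step 4. [r1c1∈{2,4}] across row 1, 2 lands solely at r1c1 ⇒ r1c1=2.
Step 5. [r3c1∈{4}] r3c1 has the single candidate 4 ⇒ r3c1=4.
Step 6. [r1c2∈{4}] r1c2's peers cover all but 4 ⇒ r1c2=4.
Step 7. [r4c4∈{2}] r4c4 is down to just 2. So r4c4=2.
Step 8. [r1c3∈{3}] r1c3 has the single candidate 3. So r1c3=3.
Step 9. [r3c3∈{1}] r3c3's peers cover all but 1 ⇒ r3c3=1.
Step 10. [r4c1∈{3}] r4c1's peers cover all but 3 ⇒ r4c1=3.
Step 11. [r2c1∈{1}] nothing but 1 survives at r2c1. So r2c1=1.

Answer: 2 4 3 1 / 1 3 2 4 / 4 2 1 3 / 3 1 4 2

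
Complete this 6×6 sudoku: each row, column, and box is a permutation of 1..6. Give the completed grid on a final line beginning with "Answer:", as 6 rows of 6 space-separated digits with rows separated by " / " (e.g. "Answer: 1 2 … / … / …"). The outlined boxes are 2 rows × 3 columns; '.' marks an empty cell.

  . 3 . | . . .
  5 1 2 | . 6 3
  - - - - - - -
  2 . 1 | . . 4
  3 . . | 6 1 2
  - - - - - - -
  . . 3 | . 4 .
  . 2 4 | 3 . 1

Step 1. [r5c2∈{5,6}] 5 has one home in box 5: r5c2. So r5c2=5.
Step 2. [r1c4∈{1,2,4,5}] across row 1, 1 lands solely at r1c4, so r1c4=1.
Step 3. [r6c1∈{6}] nothing but 6 survives at r6c1 ⇒ r6c1=6.
Step 4. [r6c5∈{5}] nothing but 5 survives at r6c5, so r6c5=5.
Step 5. [r4c3∈{5}] nothing but 5 survives at r4c3 ⇒ r4c3=5.
Step 6. [r4c2∈{4}] r4c2 has the single candidate 4, so r4c2=4.
Step 7. [r5c1∈{1}] r5c1 is down to just 1 ⇒ r5c1=1.
Step 8. [r1c5∈{2}] r1c5 is down to just 2. So r1c5=2.
Step 9. [r1c3∈{6}] only 6 remains possible at r1c3 ⇒ r1c3=6.
Step 10. [r3c4∈{5}] r3c4 is down to just 5 ⇒ r3c4=5.
Step 11. [r2c4∈{4}] r2c4 is down to just 4, so r2c4=4.
Step 12. [r5c6∈{6}] r5c6's peers cover all but 6 ⇒ r5c6=6.
Step 13. [r1c6∈{5}] only 5 remains possible at r1c6. So r1c6=5.
Step 14. [r3c2∈{6}] only 6 remains possible at r3c2, so r3c2=6.
Step 15. [r5c4∈{2}] r5c4 is down to just 2. So r5c4=2.
Step 16. [r3c5∈{3}] r3c5 is down to just 3 ⇒ r3c5=3.
Step 17. [r1c1∈{4}] nothing but 4 survives at r1c1, so r1c1=4.

Answer: 4 3 6 1 2 5 / 5 1 2 4 6 3 / 2 6 1 5 3 4 / 3 4 5 6 1 2 / 1 5 3 2 4 6 / 6 2 4 3 5 1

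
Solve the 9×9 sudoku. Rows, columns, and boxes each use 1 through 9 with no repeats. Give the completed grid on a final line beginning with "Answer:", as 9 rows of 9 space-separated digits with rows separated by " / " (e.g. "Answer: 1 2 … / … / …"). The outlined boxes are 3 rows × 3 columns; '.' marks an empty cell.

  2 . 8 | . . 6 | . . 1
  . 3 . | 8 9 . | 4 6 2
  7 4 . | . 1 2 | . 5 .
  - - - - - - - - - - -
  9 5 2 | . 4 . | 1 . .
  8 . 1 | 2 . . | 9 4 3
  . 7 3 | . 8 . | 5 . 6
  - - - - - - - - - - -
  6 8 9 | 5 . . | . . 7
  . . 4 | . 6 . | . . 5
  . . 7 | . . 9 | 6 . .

Step 1. [r3c4∈{3}] only 3 remains possible at r3c4. So r3c4=3.
Step 2. [r2c6∈{5,7}] row 2 places 7 nowhere but r2c6 ⇒ r2c6=7.
Step 3. [r8c8∈{1,2,3,8,9}] across row 8, 9 lands solely at r8c8 ⇒ r8c8=9.
Step 4. [r6c6∈{1}] r6c6 has the single candidate 1. So r6c6=1.
Step 5. [r4c8∈{7,8}] in box 6, 7 fits only at r4c8, so r4c8=7.
Step 6. [r9c8∈{1,2,3,8}] across col 8, 8 lands solely at r9c8, so r9c8=8.
Step 7. [r9c1∈{1,3,5}] 5 has one home in row 9: r9c1, so r9c1=5.
Step 8. [r9c5∈{2,3}] across row 9, 3 lands solely at r9c5, so r9c5=3.
Step 9. [r8c1∈{1,3}] 3 has one home in col 1: r8c1 ⇒ r8c1=3.
Step 10. [r8c7∈{2}] nothing but 2 survives at r8c7. So r8c7=2.
Step 11. [r1c8∈{3}] only 3 remains possible at r1c8 ⇒ r1c8=3.
Step 12. [r8c2∈{1}] r8c2 is down to just 1, so r8c2=1.
Step 13. [r9c9∈{4}] r9c9's peers cover all but 4. So r9c9=4.
Step 14. [r1c5∈{5}] r1c5's peers cover all but 5. So r1c5=5.
Step 15. [r4c9∈{8}] only 8 remains possible at r4c9 ⇒ r4c9=8.
Step 16. [r6c4∈{9}] r6c4 has the single candidate 9. So r6c4=9.
Step 17. [r2c3∈{5}] r2c3 is down to just 5 ⇒ r2c3=5.
Step 18. [r9c4∈{1}] r9c4 has the single candidate 1 ⇒ r9c4=1.
Step 19. [r4c4∈{6}] nothing but 6 survives at r4c4. So r4c4=6.
Step 20. [r3c9∈{9}] r3c9's peers cover all but 9 ⇒ r3c9=9.
Step 21. [r8c6∈{8}] r8c6 is down to just 8, so r8c6=8.
Step 22. [r7c7∈{3}] r7c7 is down to just 3, so r7c7=3.
Step 23. [r1c4∈{4}] r1c4's peers cover all but 4, so r1c4=4.
Step 24. [r9c2∈{2}] r9c2's peers cover all but 2, so r9c2=2.
Step 25. [r5c5∈{7}] r5c5 is down to just 7 ⇒ r5c5=7.
Step 26. [r3c3∈{6}] r3c3 has the single candidate 6 ⇒ r3c3=6.
Step 27. [r8c4∈{7}] r8c4 is down to just 7 ⇒ r8c4=7.
Step 28. [r1c7∈{7}] only 7 remains possible at r1c7. So r1c7=7.
Step 29. [r3c7∈{8}] r3c7 has the single candidate 8, so r3c7=8.
Step 30. [r7c8∈{1}] r7c8 has the single candidate 1 ⇒ r7c8=1.
Step 31. [r5c6∈{5}] r5c6 has the single candidate 5, so r5c6=5.
Step 32. [r4c6∈{3}] r4c6 is down to just 3 ⇒ r4c6=3.
Step 33. [r7c6∈{4}] r7c6 has the single candidate 4, so r7c6=4.
Step 34. [r6c8∈{2}] r6c8 is down to just 2, so r6c8=2.
Step 35. [r6c1∈{4}] r6c1's peers cover all but 4 ⇒ r6c1=4.
Step 36. [r7c5∈{2}] r7c5 has the single candidate 2 ⇒ r7c5=2.
Step 37. [r2c1∈{1}] r2c1 has the single candidate 1 ⇒ r2c1=1.
Step 38. [r5c2∈{6}] r5c2 is down to just 6 ⇒ r5c2=6.
Step 39. [r1c2∈{9}] r1c2 has the single candidate 9 ⇒ r1c2=9.

Answer: 2 9 8 4 5 6 7 3 1 / 1 3 5 8 9 7 4 6 2 / 7 4 6 3 1 2 8 5 9 / 9 5 2 6 4 3 1 7 8 / 8 6 1 2 7 5 9 4 3 / 4 7 3 9 8 1 5 2 6 / 6 8 9 5 2 4 3 1 7 / 3 1 4 7 6 8 2 9 5 / 5 2 7 1 3 9 6 8 4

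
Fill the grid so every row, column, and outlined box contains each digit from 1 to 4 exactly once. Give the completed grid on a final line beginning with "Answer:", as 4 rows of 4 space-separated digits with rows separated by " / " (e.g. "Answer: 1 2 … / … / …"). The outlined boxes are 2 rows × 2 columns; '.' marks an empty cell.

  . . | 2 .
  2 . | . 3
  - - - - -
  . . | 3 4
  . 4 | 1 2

Step 1. [r2c2∈{1}] r2c2 has the single candidate 1, so r2c2=1.
Step 2. [r1c2∈{3}] nothing but 3 survives at r1c2 ⇒ r1c2=3.
Step 3. [r4c1∈{3}] only 3 remains possible at r4c1, so r4c1=3.
Step 4. [r1c4∈{1}] r1c4's peers cover all but 1. So r1c4=1.
Step 5. [r3c2∈{2}] r3c2 is down to just 2, so r3c2=2.
Step 6. [r3c1∈{1}] r3c1 has the single candidate 1. So r3c1=1.
Step 7. [r2c3∈{4}] r2c3's peers cover all but 4. So r2c3=4.
Step 8. [r1c1∈{4}] r1c1 is down to just 4 ⇒ r1c1=4.

Answer: 4 3 2 1 / 2 1 4 3 / 1 2 3 4 / 3 4 1 2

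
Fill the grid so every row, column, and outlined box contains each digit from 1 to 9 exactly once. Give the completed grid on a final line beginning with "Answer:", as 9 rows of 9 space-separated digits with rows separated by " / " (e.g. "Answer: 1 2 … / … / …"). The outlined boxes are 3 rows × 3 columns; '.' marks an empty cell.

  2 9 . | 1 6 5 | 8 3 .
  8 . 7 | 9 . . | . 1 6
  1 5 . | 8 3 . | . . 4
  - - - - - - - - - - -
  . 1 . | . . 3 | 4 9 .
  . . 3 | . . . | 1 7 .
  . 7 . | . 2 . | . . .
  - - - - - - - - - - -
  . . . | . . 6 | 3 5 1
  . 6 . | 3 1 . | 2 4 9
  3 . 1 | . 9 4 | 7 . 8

Step 1. [r6c7∈{5,6}] col 7 places 6 nowhere but r6c7 ⇒ r6c7=6.
Step 2. [r9c2∈{2}] r9c2 has the single candidate 2 ⇒ r9c2=2.
Step 3. [r4c3∈{2,5,6,8}] in col 3, 2 fits only at r4c3. So r4c3=2.
Step 4. [r4c5∈{5,7,8}] in row 4, 8 fits only at r4c5, so r4c5=8.
Step 5. [r5c5∈{4,5}] col 5 places 5 nowhere but r5c5, so r5c5=5.
Step 6. [r5c2∈{4,8}] row 5 places 8 nowhere but r5c2, so r5c2=8.
Step 7. [r1c3∈{4}] nothing but 4 survives at r1c3 ⇒ r1c3=4.
Step 8. [r7c5∈{7}] r7c5 has the single candidate 7, so r7c5=7.
Step 9. [r6c4∈{4}] nothing but 4 survives at r6c4, so r6c4=4.
Step 10. [r5c1∈{4,6,9}] across row 5, 4 lands solely at r5c1, so r5c1=4.
Step 11. [r4c9∈{5}] r4c9's peers cover all but 5 ⇒ r4c9=5.
Step 12. [r7c3∈{8,9}] r7c3 is the only open cell in row 7 admitting 8. So r7c3=8.
Step 13. [r6c3∈{5,9}] 9 has one home in col 3: r6c3, so r6c3=9.
Step 14. [r8c1∈{5,7}] row 8 places 7 nowhere but r8c1 ⇒ r8c1=7.
Step 15. [r3c8∈{2}] only 2 remains possible at r3c8. So r3c8=2.
Step 16. [r4c1∈{6}] r4c1 is down to just 6. So r4c1=6.
Step 17. [r9c4∈{5}] r9c4 is down to just 5 ⇒ r9c4=5.
Step 18. [r2c6∈{2}] r2c6 has the single candidate 2 ⇒ r2c6=2.
Step 19. [r3c7∈{9}] r3c7 has the single candidate 9 ⇒ r3c7=9.
Step 20. [r8c3∈{5}] r8c3 has the single candidate 5 ⇒ r8c3=5.
Step 21. [r5c4∈{6}] r5c4 has the single candidate 6. So r5c4=6.
Step 22. [r7c1∈{9}] nothing but 9 survives at r7c1. So r7c1=9.
Step 23. [r5c6∈{9}] r5c6's peers cover all but 9. So r5c6=9.
Step 24. [r2c7∈{5}] r2c7's peers cover all but 5. So r2c7=5.
Step 25. [r5c9∈{2}] nothing but 2 survives at r5c9 ⇒ r5c9=2.
Step 26. [r6c1∈{5}] only 5 remains possible at r6c1, so r6c1=5.
Step 27. [r6c9∈{3}] r6c9 is down to just 3, so r6c9=3.
Step 28. [r7c4∈{2}] r7c4's peers cover all but 2 ⇒ r7c4=2.
Step 29. [r7c2∈{4}] r7c2 has the single candidate 4 ⇒ r7c2=4.
Step 30. [r2c2∈{3}] r2c2 has the single candidate 3. So r2c2=3.
Step 31. [r4c4∈{7}] nothing but 7 survives at r4c4. So r4c4=7.
Step 32. [r2c5∈{4}] r2c5's peers cover all but 4 ⇒ r2c5=4.
Step 33. [r8c6∈{8}] only 8 remains possible at r8c6 ⇒ r8c6=8.
Step 34. [r1c9∈{7}] r1c9's peers cover all but 7. So r1c9=7.
Step 35. [r6c6∈{1}] r6c6's peers cover all but 1. So r6c6=1.
Step 36. [r9c8∈{6}] r9c8 is down to just 6, so r9c8=6.
Step 37. [r3c3∈{6}] nothing but 6 survives at r3c3. So r3c3=6.
Step 38. [r3c6∈{7}] r3c6's peers cover all but 7. So r3c6=7.
Step 39. [r6c8∈{8}] nothing but 8 survives at r6c8 ⇒ r6c8=8.

Answer: 2 9 4 1 6 5 8 3 7 / 8 3 7 9 4 2 5 1 6 / 1 5 6 8 3 7 9 2 4 / 6 1 2 7 8 3 4 9 5 / 4 8 3 6 5 9 1 7 2 / 5 7 9 4 2 1 6 8 3 / 9 4 8 2 7 6 3 5 1 / 7 6 5 3 1 8 2 4 9 / 3 2 1 5 9 4 7 6 8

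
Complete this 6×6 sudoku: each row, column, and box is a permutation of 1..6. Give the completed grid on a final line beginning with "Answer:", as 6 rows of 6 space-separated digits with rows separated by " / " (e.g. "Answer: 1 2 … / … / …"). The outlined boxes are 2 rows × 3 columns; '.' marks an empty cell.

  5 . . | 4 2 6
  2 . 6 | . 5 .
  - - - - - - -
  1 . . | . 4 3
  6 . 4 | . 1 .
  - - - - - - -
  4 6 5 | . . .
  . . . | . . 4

Step 1. [r6c4∈{1,2,3,5,6}] in row 6, 5 fits only at r6c4, so r6c4=5.
Step 2. [r4c2∈{2,3,5}] in row 4, 3 fits only at r4c2, so r4c2=3.
Step 3. [r2c6∈{1}] r2c6 is down to just 1. So r2c6=1.
Step 4. [r4c4∈{2}] nothing but 2 survives at r4c4, so r4c4=2.
Step 5. [r6c1∈{3}] only 3 remains possible at r6c1. So r6c1=3.
Step 6. [r1c2∈{1}] only 1 remains possible at r1c2 ⇒ r1c2=1.
Step 7. [r3c3∈{2}] r3c3 is down to just 2 ⇒ r3c3=2.
Step 8. [r5c5∈{3}] r5c5 is down to just 3, so r5c5=3.
Step 9. [r6c2∈{2}] nothing but 2 survives at r6c2 ⇒ r6c2=2.
Step 10. [r5c4∈{1}] r5c4 is down to just 1 ⇒ r5c4=1.
Step 11. [r2c4∈{3}] nothing but 3 survives at r2c4 ⇒ r2c4=3.
Step 12. [r2c2∈{4}] r2c2's peers cover all but 4 ⇒ r2c2=4.
Step 13. [r3c2∈{5}] r3c2 is down to just 5, so r3c2=5.
Step 14. [r6c3∈{1}] nothing but 1 survives at r6c3 ⇒ r6c3=1.
Step 15. [r6c5∈{6}] nothing but 6 survives at r6c5 ⇒ r6c5=6.
Step 16. [r4c6∈{5}] r4c6 is down to just 5 ⇒ r4c6=5.
Step 17. [r3c4∈{6}] r3c4 has the single candidate 6. So r3c4=6.
Step 18. [r1c3∈{3}] nothing but 3 survives at r1c3, so r1c3=3.
Step 19. [r5c6∈{2}] nothing but 2 survives at r5c6, so r5c6=2.

Answer: 5 1 3 4 2 6 / 2 4 6 3 5 1 / 1 5 2 6 4 3 / 6 3 4 2 1 5 / 4 6 5 1 3 2 / 3 2 1 5 6 4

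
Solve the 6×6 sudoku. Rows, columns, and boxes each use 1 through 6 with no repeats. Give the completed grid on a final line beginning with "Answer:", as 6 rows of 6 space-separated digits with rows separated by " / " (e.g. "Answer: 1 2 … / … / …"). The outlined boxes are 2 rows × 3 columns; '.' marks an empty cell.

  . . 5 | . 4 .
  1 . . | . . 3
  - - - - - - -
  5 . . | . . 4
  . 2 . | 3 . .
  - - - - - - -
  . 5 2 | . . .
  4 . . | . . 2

Step 1. [r4c1∈{6}] r4c1 is down to just 6. So r4c1=6.
Step 2. [r5c1∈{3}] nothing but 3 survives at r5c1, so r5c1=3.
Step 3. [r6c5∈{1,3,5,6}] 3 has one home in row 6: r6c5 ⇒ r6c5=3.
Step 4. [r6c4∈{1,5,6}] row 6 places 5 nowhere but r6c4. So r6c4=5.
Step 5. [r2c5∈{2,5,6}] 5 has one home in row 2: r2c5, so r2c5=5.
Step 6. [r4c5∈{1}] only 1 remains possible at r4c5. So r4c5=1.
Step 7. [r2c4∈{2,6}] 2 has one home in row 2: r2c4. So r2c4=2.
Step 8. [r3c4∈{6}] nothing but 6 survives at r3c4 ⇒ r3c4=6.
Step 9. [r1c6∈{1,6}] across box 2, 6 lands solely at r1c6 ⇒ r1c6=6.
Step 10. [r2c2∈{4,6}] in col 2, 4 fits only at r2c2 ⇒ r2c2=4.
Step 11. [r3c3∈{1,3}] r3c3 is the only open cell in col 3 admitting 3, so r3c3=3.
Step 12. [r6c3∈{1,6}] r6c3 is the only open cell in col 3 admitting 1, so r6c3=1.
Step 13. [r5c6∈{1}] r5c6 is down to just 1. So r5c6=1.
Step 14. [r1c2∈{3}] r1c2's peers cover all but 3, so r1c2=3.
Step 15. [r4c3∈{4}] r4c3 has the single candidate 4, so r4c3=4.
Step 16. [r4c6∈{5}] r4c6 is down to just 5, so r4c6=5.
Step 17. [r5c5∈{6}] nothing but 6 survives at r5c5 ⇒ r5c5=6.
Step 18. [r1c4∈{1}] r1c4's peers cover all but 1 ⇒ r1c4=1.
Step 19. [r6c2∈{6}] nothing but 6 survives at r6c2. So r6c2=6.
Step 20. [r3c2∈{1}] nothing but 1 survives at r3c2. So r3c2=1.
Step 21. [r2c3∈{6}] r2c3 has the single candidate 6. So r2c3=6.
Step 22. [r5c4∈{4}] r5c4 is down to just 4 ⇒ r5c4=4.
Step 23. [r1c1∈{2}] r1c1 is down to just 2 ⇒ r1c1=2.
Step 24. [r3c5∈{2}] r3c5's peers cover all but 2. So r3c5=2.

Answer: 2 3 5 1 4 6 / 1 4 6 2 5 3 / 5 1 3 6 2 4 / 6 2 4 3 1 5 / 3 5 2 4 6 1 / 4 6 1 5 3 2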